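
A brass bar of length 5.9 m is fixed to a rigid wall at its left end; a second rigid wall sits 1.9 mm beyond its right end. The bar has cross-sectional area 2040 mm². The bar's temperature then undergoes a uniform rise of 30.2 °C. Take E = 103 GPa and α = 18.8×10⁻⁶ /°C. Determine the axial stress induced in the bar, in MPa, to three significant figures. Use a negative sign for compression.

Free thermal expansion αLΔT = 18.8e-6 · 5900 · 30.2 = 3.35 mm.
The walls engage after the gap closes; constrained expansion = 3.35 − 1.9 = 1.45 mm.
The walls impose strain ε = −(1.45)/5900 = -2.4573e-04; σ = Eε = 103000 · -2.4573e-04 = -25.31 MPa.

-25.3 MPa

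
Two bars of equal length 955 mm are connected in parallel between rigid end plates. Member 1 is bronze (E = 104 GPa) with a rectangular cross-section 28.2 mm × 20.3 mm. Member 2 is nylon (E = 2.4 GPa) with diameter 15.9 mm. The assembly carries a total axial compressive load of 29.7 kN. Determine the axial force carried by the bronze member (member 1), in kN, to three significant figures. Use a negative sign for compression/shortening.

-29.5 kN

A_1 = 572.5 mm².
A_2 = 198.6 mm².
Equal strain + equilibrium ⇒ each member carries load in proportion to AE: A₁E₁ = 59540000 N, A₂E₂ = 476500 N, ΣAE = 60010000 N.
F₁ = P·A₁E₁/ΣAE = -29700·59540000/60010000 = -29460 N.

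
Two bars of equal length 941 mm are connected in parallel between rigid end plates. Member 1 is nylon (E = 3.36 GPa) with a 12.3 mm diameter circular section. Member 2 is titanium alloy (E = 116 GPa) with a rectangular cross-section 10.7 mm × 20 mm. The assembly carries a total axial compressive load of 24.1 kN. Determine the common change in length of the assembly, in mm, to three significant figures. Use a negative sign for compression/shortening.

A_1 = 118.8 mm².
A_2 = 214 mm².
Equal strain + equilibrium ⇒ each member carries load in proportion to AE: A₁E₁ = 399200 N, A₂E₂ = 24820000 N, ΣAE = 25220000 N.
δ = PL/ΣAE = -24100·941/25220000 = -0.8991 mm.

-0.899 mm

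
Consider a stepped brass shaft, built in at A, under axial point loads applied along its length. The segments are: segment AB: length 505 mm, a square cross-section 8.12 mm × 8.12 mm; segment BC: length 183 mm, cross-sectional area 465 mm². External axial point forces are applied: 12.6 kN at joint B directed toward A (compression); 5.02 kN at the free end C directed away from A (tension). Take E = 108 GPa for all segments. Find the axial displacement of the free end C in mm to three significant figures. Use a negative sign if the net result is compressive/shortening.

Internal axial forces (sectioning from the free end, tension +): N_BC = 5.02 kN, N_AB = -7.58 kN.
A_AB = 65.93 mm².
δ_AB = -7580·505/(65.93·108000) = -0.5376 mm
δ_BC = 5020·183/(465·108000) = 0.01829 mm
δ = Σδ_i = -0.5193 mm.

-0.519 mm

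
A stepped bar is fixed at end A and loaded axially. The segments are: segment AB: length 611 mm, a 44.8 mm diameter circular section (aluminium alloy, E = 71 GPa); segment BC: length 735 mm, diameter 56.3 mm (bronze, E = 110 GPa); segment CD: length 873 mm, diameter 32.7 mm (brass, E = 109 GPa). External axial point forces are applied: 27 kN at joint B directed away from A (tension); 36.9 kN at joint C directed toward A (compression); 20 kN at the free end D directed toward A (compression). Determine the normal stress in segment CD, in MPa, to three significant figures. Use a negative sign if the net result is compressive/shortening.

-23.8 MPa

Internal axial forces (sectioning from the free end, tension +): N_CD = -20 kN, N_BC = -56.9 kN, N_AB = -29.9 kN.
A_CD = 839.8 mm².
σ_CD = N_CD/A_CD = -20000/839.8 = -23.81 MPa.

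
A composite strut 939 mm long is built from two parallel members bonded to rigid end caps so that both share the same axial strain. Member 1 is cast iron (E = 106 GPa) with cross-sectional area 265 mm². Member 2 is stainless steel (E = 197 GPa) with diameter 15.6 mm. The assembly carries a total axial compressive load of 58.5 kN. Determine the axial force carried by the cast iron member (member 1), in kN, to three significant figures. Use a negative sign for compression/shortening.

A_2 = 191.1 mm².
Equal strain + equilibrium ⇒ each member carries load in proportion to AE: A₁E₁ = 28090000 N, A₂E₂ = 37650000 N, ΣAE = 65740000 N.
F₁ = P·A₁E₁/ΣAE = -58500·28090000/65740000 = -25000 N.

-25.0 kN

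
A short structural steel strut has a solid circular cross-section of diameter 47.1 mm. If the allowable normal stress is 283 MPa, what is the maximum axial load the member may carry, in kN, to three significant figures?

493 kN

A = 1742 mm².
P_max = σ_allow · A = 283 · 1742 = 493100 N = 493.1 kN.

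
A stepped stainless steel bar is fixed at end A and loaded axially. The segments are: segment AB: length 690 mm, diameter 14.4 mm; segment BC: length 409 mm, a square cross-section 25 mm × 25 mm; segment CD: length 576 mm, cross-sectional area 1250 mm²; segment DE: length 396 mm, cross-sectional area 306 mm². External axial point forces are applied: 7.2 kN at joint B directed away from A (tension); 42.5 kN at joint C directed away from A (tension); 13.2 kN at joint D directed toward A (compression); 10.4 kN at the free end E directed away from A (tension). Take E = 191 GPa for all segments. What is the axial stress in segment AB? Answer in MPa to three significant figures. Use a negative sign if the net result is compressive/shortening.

Internal axial forces (sectioning from the free end, tension +): N_DE = 10.4 kN, N_CD = -2.8 kN, N_BC = 39.7 kN, N_AB = 46.9 kN.
A_AB = 162.9 mm².
σ_AB = N_AB/A_AB = 46900/162.9 = 288 MPa.

288 MPa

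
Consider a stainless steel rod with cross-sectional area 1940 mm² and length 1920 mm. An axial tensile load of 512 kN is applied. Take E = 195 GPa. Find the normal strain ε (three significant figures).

0.00135

σ = N/A = 263.9 MPa; ε = σ/E = 263.9/195000 = 1.353e-03.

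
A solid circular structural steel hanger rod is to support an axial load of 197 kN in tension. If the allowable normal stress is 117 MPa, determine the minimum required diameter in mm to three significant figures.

46.3 mm

Required area A ≥ P/σ_allow = 197000/117 = 1684 mm².
For a solid circular section, d ≥ √(4A/π) = 46.3 mm.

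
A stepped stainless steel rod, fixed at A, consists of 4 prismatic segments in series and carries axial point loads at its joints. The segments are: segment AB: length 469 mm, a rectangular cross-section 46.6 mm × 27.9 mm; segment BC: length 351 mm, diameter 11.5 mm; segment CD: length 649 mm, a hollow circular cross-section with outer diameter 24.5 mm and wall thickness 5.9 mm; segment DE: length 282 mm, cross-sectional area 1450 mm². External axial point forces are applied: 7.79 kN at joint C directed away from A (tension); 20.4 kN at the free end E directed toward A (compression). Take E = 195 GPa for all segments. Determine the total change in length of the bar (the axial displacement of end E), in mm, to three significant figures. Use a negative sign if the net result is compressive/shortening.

-0.459 mm

Internal axial forces (sectioning from the free end, tension +): N_DE = -20.4 kN, N_CD = -20.4 kN, N_BC = -12.61 kN, N_AB = -12.61 kN.
A_AB = 1300 mm².
A_BC = 103.9 mm².
A_CD = 344.8 mm².
δ_AB = -12610·469/(1300·195000) = -0.02333 mm
δ_BC = -12610·351/(103.9·195000) = -0.2185 mm
δ_CD = -20400·649/(344.8·195000) = -0.1969 mm
δ_DE = -20400·282/(1450·195000) = -0.02035 mm
δ = Σδ_i = -0.4591 mm.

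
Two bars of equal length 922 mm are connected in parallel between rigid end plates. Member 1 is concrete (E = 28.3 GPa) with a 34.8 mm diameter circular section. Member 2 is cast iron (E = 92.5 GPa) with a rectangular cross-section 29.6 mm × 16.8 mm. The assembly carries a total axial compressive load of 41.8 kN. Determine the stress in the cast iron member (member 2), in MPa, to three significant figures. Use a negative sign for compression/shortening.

-53.0 MPa

A_1 = 951.1 mm².
A_2 = 497.3 mm².
Equal strain + equilibrium ⇒ each member carries load in proportion to AE: A₁E₁ = 26920000 N, A₂E₂ = 46000000 N, ΣAE = 72920000 N.
σ₂ = P·E₂/ΣAE = -41800·92500/72920000 = -53.03 MPa.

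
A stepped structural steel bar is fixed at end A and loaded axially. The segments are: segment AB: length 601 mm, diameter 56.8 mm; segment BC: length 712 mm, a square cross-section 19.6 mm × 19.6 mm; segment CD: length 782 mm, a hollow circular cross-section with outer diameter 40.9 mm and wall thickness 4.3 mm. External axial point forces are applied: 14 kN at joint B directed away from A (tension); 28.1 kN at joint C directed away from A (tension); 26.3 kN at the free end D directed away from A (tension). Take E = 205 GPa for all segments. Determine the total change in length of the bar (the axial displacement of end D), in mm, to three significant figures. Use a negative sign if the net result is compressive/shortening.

Internal axial forces (sectioning from the free end, tension +): N_CD = 26.3 kN, N_BC = 54.4 kN, N_AB = 68.4 kN.
A_AB = 2534 mm².
A_BC = 384.2 mm².
A_CD = 494.4 mm².
δ_AB = 68400·601/(2534·205000) = 0.07914 mm
δ_BC = 54400·712/(384.2·205000) = 0.4918 mm
δ_CD = 26300·782/(494.4·205000) = 0.2029 mm
δ = Σδ_i = 0.7739 mm.

0.774 mm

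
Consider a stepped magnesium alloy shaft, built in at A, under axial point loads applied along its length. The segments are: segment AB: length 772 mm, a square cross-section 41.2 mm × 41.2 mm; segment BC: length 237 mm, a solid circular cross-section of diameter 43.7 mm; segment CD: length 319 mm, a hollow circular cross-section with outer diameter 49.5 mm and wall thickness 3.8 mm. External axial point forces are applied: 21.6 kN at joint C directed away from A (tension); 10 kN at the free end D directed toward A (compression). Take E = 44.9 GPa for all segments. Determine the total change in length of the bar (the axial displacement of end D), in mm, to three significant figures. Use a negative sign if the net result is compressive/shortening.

0.0281 mm

Internal axial forces (sectioning from the free end, tension +): N_CD = -10 kN, N_BC = 11.6 kN, N_AB = 11.6 kN.
A_AB = 1697 mm².
A_BC = 1500 mm².
A_CD = 545.6 mm².
δ_AB = 11600·772/(1697·44900) = 0.1175 mm
δ_BC = 11600·237/(1500·44900) = 0.04082 mm
δ_CD = -10000·319/(545.6·44900) = -0.1302 mm
δ = Σδ_i = 0.0281 mm.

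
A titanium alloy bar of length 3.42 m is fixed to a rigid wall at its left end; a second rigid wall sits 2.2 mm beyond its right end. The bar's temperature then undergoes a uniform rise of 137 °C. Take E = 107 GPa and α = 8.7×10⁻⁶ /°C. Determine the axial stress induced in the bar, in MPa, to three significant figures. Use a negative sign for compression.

-58.7 MPa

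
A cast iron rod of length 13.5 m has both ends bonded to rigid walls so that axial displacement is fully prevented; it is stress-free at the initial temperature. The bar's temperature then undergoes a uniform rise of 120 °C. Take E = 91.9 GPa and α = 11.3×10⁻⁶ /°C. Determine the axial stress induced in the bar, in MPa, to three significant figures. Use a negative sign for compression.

Free thermal expansion αLΔT = 11.3e-6 · 13500 · 120 = 18.31 mm.
The walls impose strain ε = −(18.31)/13500 = -1.3560e-03; σ = Eε = 91900 · -1.3560e-03 = -124.6 MPa.

-125 MPa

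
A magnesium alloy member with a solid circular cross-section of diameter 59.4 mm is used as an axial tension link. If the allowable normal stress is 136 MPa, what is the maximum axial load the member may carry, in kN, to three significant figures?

377 kN

A = 2771 mm².
P_max = σ_allow · A = 136 · 2771 = 376900 N = 376.9 kN.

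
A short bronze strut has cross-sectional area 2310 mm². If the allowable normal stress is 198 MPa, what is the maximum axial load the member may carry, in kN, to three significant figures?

P_max = σ_allow · A = 198 · 2310 = 457400 N = 457.4 kN.

457 kN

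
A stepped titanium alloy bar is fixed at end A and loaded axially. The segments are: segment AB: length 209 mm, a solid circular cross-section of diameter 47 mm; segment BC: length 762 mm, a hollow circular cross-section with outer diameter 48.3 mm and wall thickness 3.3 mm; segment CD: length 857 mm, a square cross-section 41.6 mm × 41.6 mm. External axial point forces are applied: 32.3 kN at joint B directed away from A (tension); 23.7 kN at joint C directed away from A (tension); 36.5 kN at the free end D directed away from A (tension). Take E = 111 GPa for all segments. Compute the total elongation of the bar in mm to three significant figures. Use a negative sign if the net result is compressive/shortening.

1.15 mm

Internal axial forces (sectioning from the free end, tension +): N_CD = 36.5 kN, N_BC = 60.2 kN, N_AB = 92.5 kN.
A_AB = 1735 mm².
A_BC = 466.5 mm².
A_CD = 1731 mm².
δ_AB = 92500·209/(1735·111000) = 0.1004 mm
δ_BC = 60200·762/(466.5·111000) = 0.8858 mm
δ_CD = 36500·857/(1731·111000) = 0.1628 mm
δ = Σδ_i = 1.149 mm.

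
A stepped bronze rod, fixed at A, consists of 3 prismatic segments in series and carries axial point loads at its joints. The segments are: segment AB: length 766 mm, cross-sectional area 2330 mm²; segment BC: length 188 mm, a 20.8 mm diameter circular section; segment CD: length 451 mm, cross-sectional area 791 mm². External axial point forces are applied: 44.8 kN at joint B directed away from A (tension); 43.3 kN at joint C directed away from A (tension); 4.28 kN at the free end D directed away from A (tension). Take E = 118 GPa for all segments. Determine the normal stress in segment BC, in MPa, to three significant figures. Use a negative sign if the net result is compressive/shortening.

140 MPa

Internal axial forces (sectioning from the free end, tension +): N_CD = 4.28 kN, N_BC = 47.58 kN, N_AB = 92.38 kN.
A_BC = 339.8 mm².
σ_BC = N_BC/A_BC = 47580/339.8 = 140 MPa.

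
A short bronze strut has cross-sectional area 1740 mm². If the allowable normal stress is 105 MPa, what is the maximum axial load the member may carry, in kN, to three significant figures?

P_max = σ_allow · A = 105 · 1740 = 182700 N = 182.7 kN.

183 kN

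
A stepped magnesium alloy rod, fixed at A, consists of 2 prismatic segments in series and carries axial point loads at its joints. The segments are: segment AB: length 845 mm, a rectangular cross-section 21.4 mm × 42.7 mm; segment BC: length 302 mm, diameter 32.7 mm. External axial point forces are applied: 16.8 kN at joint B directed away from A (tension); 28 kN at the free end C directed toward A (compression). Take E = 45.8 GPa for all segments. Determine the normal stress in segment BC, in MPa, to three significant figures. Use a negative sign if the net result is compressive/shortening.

Internal axial forces (sectioning from the free end, tension +): N_BC = -28 kN, N_AB = -11.2 kN.
A_BC = 839.8 mm².
σ_BC = N_BC/A_BC = -28000/839.8 = -33.34 MPa.

-33.3 MPa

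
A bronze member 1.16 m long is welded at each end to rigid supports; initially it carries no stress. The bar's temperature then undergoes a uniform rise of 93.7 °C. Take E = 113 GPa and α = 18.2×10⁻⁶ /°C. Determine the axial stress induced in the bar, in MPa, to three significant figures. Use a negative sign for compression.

-193 MPa

Free thermal expansion αLΔT = 18.2e-6 · 1160 · 93.7 = 1.978 mm.
The walls impose strain ε = −(1.978)/1160 = -1.7053e-03; σ = Eε = 113000 · -1.7053e-03 = -192.7 MPa.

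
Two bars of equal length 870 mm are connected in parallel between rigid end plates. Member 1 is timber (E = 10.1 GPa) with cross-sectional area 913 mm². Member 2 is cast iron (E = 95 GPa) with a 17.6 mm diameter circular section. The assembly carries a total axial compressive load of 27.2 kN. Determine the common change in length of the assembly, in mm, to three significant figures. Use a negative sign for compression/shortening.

A_2 = 243.3 mm².
Equal strain + equilibrium ⇒ each member carries load in proportion to AE: A₁E₁ = 9221000 N, A₂E₂ = 23110000 N, ΣAE = 32330000 N.
δ = PL/ΣAE = -27200·870/32330000 = -0.7319 mm.

-0.732 mm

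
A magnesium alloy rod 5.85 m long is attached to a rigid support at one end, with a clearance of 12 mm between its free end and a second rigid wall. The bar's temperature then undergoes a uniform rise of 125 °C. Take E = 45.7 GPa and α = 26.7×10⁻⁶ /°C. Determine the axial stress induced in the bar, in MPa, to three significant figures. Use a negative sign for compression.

-58.8 MPa

Free thermal expansion αLΔT = 26.7e-6 · 5850 · 125 = 19.52 mm.
The walls engage after the gap closes; constrained expansion = 19.52 − 12 = 7.524 mm.
The walls impose strain ε = −(7.524)/5850 = -1.2862e-03; σ = Eε = 45700 · -1.2862e-03 = -58.78 MPa.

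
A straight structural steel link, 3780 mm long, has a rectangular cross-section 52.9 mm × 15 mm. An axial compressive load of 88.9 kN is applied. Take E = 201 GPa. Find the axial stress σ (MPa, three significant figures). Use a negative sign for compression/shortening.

A = 793.5 mm².
σ = N/A = -88900/793.5 = -112 MPa.

-112 MPa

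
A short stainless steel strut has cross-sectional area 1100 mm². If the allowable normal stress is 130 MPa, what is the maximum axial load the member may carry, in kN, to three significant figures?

P_max = σ_allow · A = 130 · 1100 = 143000 N = 143 kN.

143 kN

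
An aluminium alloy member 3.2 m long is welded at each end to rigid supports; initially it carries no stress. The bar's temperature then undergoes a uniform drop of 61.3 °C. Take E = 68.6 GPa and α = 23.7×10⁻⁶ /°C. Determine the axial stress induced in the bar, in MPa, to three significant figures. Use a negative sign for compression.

Free thermal expansion αLΔT = 23.7e-6 · 3200 · -61.3 = -4.649 mm.
The walls impose strain ε = −(-4.649)/3200 = 1.4528e-03; σ = Eε = 68600 · 1.4528e-03 = 99.66 MPa.

99.7 MPa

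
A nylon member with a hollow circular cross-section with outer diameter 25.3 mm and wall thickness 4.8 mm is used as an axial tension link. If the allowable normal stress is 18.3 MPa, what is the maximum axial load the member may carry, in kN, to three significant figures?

5.66 kN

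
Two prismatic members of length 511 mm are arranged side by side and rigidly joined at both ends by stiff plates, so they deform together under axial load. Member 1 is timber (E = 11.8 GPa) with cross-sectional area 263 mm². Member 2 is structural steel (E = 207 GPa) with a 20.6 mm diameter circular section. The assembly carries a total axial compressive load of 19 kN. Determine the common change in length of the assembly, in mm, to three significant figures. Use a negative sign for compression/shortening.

-0.135 mm

A_2 = 333.3 mm².
Equal strain + equilibrium ⇒ each member carries load in proportion to AE: A₁E₁ = 3103000 N, A₂E₂ = 68990000 N, ΣAE = 72090000 N.
δ = PL/ΣAE = -19000·511/72090000 = -0.1347 mm.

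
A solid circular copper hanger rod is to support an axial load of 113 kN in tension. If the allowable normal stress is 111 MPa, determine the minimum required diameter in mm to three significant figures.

36.0 mm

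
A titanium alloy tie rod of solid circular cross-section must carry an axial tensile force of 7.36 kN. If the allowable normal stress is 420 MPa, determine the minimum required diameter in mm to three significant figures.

4.72 mm

Required area A ≥ P/σ_allow = 7360/420 = 17.52 mm².
For a solid circular section, d ≥ √(4A/π) = 4.724 mm.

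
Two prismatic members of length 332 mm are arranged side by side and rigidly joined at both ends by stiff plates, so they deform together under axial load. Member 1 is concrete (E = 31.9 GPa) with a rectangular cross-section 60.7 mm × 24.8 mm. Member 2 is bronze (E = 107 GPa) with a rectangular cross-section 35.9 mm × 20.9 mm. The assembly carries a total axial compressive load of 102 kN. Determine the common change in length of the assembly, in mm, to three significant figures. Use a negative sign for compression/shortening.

-0.264 mm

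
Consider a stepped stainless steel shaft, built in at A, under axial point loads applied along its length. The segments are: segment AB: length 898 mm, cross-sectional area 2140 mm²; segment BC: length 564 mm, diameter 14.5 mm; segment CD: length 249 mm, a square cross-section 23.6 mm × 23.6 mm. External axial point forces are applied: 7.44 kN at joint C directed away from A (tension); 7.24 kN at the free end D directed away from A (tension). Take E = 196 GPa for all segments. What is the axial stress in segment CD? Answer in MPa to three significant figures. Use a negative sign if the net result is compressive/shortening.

13.0 MPa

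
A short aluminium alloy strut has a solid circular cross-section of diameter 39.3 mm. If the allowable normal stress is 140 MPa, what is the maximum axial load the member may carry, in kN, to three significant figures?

A = 1213 mm².
P_max = σ_allow · A = 140 · 1213 = 169800 N = 169.8 kN.

170 kN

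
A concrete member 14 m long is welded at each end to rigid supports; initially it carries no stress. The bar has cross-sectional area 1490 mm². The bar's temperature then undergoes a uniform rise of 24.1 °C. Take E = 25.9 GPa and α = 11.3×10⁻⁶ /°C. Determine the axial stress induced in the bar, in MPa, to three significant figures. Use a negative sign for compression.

-7.05 MPa

Free thermal expansion αLΔT = 11.3e-6 · 14000 · 24.1 = 3.813 mm.
The walls impose strain ε = −(3.813)/14000 = -2.7233e-04; σ = Eε = 25900 · -2.7233e-04 = -7.053 MPa.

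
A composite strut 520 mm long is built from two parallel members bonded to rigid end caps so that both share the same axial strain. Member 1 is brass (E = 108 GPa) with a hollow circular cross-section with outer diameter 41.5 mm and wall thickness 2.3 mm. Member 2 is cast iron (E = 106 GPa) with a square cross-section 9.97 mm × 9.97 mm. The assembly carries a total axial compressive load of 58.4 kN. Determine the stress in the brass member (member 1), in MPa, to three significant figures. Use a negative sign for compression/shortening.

-153 MPa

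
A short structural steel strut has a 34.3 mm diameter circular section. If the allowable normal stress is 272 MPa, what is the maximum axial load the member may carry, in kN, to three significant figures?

251 kN

A = 924 mm².
P_max = σ_allow · A = 272 · 924 = 251300 N = 251.3 kN.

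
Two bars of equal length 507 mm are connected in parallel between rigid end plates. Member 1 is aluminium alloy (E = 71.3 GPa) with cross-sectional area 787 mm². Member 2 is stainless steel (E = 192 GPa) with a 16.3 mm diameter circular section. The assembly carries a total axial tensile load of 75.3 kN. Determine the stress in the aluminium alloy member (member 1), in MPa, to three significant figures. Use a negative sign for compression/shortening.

A_2 = 208.7 mm².
Equal strain + equilibrium ⇒ each member carries load in proportion to AE: A₁E₁ = 56110000 N, A₂E₂ = 40070000 N, ΣAE = 96180000 N.
σ₁ = P·E₁/ΣAE = 75300·71300/96180000 = 55.82 MPa.

55.8 MPa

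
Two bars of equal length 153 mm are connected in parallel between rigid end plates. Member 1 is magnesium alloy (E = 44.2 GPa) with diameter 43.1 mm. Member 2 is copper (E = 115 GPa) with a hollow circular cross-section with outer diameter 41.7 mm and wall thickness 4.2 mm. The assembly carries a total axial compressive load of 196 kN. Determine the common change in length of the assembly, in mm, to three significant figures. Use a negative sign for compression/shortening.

-0.247 mm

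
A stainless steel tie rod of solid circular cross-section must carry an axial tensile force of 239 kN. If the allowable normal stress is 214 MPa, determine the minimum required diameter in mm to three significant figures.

Required area A ≥ P/σ_allow = 239000/214 = 1117 mm².
For a solid circular section, d ≥ √(4A/π) = 37.71 mm.

37.7 mm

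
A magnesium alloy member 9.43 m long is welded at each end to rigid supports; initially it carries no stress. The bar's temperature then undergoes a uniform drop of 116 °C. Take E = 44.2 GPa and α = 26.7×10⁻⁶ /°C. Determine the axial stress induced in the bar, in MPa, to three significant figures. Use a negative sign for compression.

Free thermal expansion αLΔT = 26.7e-6 · 9430 · -116 = -29.21 mm.
The walls impose strain ε = −(-29.21)/9430 = 3.0972e-03; σ = Eε = 44200 · 3.0972e-03 = 136.9 MPa.

137 MPa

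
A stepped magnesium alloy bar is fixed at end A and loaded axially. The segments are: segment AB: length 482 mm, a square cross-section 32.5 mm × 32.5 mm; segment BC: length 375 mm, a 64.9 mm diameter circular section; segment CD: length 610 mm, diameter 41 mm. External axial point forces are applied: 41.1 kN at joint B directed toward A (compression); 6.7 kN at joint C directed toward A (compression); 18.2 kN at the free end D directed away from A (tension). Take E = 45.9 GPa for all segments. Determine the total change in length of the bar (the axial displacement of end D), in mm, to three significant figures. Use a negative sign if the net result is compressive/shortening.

-0.0827 mm

Internal axial forces (sectioning from the free end, tension +): N_CD = 18.2 kN, N_BC = 11.5 kN, N_AB = -29.6 kN.
A_AB = 1056 mm².
A_BC = 3308 mm².
A_CD = 1320 mm².
δ_AB = -29600·482/(1056·45900) = -0.2943 mm
δ_BC = 11500·375/(3308·45900) = 0.0284 mm
δ_CD = 18200·610/(1320·45900) = 0.1832 mm
δ = Σδ_i = -0.08268 mm.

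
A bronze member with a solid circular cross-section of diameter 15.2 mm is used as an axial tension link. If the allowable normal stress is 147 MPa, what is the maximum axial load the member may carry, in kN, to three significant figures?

A = 181.5 mm².
P_max = σ_allow · A = 147 · 181.5 = 26670 N = 26.67 kN.

26.7 kN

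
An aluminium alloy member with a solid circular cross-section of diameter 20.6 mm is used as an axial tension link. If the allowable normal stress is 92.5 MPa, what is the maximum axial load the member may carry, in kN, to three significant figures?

30.8 kN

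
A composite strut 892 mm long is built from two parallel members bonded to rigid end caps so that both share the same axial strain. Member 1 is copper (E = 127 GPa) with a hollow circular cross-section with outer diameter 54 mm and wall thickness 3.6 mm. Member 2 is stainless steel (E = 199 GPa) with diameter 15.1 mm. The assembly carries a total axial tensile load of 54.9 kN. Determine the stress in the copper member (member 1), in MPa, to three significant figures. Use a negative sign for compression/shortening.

64.5 MPa

A_1 = 570 mm².
A_2 = 179.1 mm².
Equal strain + equilibrium ⇒ each member carries load in proportion to AE: A₁E₁ = 72390000 N, A₂E₂ = 35640000 N, ΣAE = 108000000 N.
σ₁ = P·E₁/ΣAE = 54900·127000/108000000 = 64.54 MPa.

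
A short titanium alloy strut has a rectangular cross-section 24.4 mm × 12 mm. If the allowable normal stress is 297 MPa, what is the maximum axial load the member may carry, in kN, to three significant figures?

A = 292.8 mm².
P_max = σ_allow · A = 297 · 292.8 = 86960 N = 86.96 kN.

87.0 kN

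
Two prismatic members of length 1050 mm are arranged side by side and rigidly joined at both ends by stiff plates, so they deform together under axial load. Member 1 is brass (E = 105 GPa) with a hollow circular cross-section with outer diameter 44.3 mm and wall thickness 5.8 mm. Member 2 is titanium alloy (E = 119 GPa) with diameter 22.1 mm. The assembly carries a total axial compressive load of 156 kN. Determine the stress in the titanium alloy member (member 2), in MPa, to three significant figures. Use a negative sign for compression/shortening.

-156 MPa

A_1 = 701.5 mm².
A_2 = 383.6 mm².
Equal strain + equilibrium ⇒ each member carries load in proportion to AE: A₁E₁ = 73660000 N, A₂E₂ = 45650000 N, ΣAE = 119300000 N.
σ₂ = P·E₂/ΣAE = -156000·119000/119300000 = -155.6 MPa.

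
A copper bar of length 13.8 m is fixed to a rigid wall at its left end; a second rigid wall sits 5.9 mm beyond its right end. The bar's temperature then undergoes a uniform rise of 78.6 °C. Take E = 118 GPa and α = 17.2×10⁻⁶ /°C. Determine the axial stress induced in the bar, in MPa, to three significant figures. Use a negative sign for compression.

Free thermal expansion αLΔT = 17.2e-6 · 13800 · 78.6 = 18.66 mm.
The walls engage after the gap closes; constrained expansion = 18.66 − 5.9 = 12.76 mm.
The walls impose strain ε = −(12.76)/13800 = -9.2438e-04; σ = Eε = 118000 · -9.2438e-04 = -109.1 MPa.

-109 MPa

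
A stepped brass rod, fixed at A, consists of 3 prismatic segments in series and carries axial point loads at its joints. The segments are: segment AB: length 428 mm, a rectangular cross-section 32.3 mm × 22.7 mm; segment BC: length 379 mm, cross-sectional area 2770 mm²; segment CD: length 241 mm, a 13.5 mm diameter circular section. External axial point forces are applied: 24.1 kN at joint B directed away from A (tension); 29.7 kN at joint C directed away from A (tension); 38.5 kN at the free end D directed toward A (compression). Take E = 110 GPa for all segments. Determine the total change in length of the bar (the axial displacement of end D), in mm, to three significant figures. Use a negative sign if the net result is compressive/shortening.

Internal axial forces (sectioning from the free end, tension +): N_CD = -38.5 kN, N_BC = -8.8 kN, N_AB = 15.3 kN.
A_AB = 733.2 mm².
A_CD = 143.1 mm².
δ_AB = 15300·428/(733.2·110000) = 0.08119 mm
δ_BC = -8800·379/(2770·110000) = -0.01095 mm
δ_CD = -38500·241/(143.1·110000) = -0.5893 mm
δ = Σδ_i = -0.519 mm.

-0.519 mm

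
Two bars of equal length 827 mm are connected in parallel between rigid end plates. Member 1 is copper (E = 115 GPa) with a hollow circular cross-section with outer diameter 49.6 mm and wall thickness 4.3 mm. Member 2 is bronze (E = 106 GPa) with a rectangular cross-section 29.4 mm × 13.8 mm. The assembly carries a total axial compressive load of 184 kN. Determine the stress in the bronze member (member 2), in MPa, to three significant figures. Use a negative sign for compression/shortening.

-172 MPa

A_1 = 612 mm².
A_2 = 405.7 mm².
Equal strain + equilibrium ⇒ each member carries load in proportion to AE: A₁E₁ = 70370000 N, A₂E₂ = 43010000 N, ΣAE = 113400000 N.
σ₂ = P·E₂/ΣAE = -184000·106000/113400000 = -172 MPa.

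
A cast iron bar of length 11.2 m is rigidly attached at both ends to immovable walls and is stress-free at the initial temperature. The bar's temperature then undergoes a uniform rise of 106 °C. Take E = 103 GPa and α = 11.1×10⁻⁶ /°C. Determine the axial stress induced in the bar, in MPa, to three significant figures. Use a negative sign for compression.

-121 MPa

Free thermal expansion αLΔT = 11.1e-6 · 11200 · 106 = 13.18 mm.
The walls impose strain ε = −(13.18)/11200 = -1.1766e-03; σ = Eε = 103000 · -1.1766e-03 = -121.2 MPa.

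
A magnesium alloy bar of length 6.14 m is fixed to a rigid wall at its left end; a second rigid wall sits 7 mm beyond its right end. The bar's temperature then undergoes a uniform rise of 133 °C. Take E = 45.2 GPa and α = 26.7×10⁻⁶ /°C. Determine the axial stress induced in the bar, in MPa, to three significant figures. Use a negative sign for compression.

Free thermal expansion αLΔT = 26.7e-6 · 6140 · 133 = 21.8 mm.
The walls engage after the gap closes; constrained expansion = 21.8 − 7 = 14.8 mm.
The walls impose strain ε = −(14.8)/6140 = -2.4110e-03; σ = Eε = 45200 · -2.4110e-03 = -109 MPa.

-109 MPa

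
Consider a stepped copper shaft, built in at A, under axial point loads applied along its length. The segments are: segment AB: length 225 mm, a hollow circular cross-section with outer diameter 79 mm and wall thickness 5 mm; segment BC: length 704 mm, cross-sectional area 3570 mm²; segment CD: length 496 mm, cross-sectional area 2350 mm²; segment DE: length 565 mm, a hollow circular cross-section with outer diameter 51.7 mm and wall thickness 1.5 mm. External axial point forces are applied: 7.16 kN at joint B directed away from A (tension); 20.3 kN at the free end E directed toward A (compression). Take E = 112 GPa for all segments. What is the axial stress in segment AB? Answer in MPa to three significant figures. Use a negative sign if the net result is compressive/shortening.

Internal axial forces (sectioning from the free end, tension +): N_DE = -20.3 kN, N_CD = -20.3 kN, N_BC = -20.3 kN, N_AB = -13.14 kN.
A_AB = 1162 mm².
σ_AB = N_AB/A_AB = -13140/1162 = -11.3 MPa.

-11.3 MPa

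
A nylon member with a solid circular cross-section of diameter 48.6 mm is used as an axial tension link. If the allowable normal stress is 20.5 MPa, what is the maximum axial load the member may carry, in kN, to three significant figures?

38.0 kN

A = 1855 mm².
P_max = σ_allow · A = 20.5 · 1855 = 38030 N = 38.03 kN.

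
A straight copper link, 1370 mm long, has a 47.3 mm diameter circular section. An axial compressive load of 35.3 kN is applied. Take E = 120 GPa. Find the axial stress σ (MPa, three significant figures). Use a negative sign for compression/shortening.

A = 1757 mm².
σ = N/A = -35300/1757 = -20.09 MPa.

-20.1 MPa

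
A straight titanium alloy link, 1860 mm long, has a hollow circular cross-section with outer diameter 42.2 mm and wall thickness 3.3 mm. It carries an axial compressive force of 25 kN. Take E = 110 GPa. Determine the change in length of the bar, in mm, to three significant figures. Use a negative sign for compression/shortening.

-1.05 mm

A = 403.3 mm².
δ_mech = NL/(AE) = -25000·1860/(403.3·110000) = -1.048 mm.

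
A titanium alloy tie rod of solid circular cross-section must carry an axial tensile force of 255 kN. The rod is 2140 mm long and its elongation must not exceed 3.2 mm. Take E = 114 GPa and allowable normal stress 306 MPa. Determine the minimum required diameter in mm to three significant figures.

43.6 mm

Required area A ≥ P/σ_allow = 255000/306 = 833.3 mm².
For a solid circular section, d ≥ √(4A/π) = 32.57 mm.
Elongation limit: A ≥ PL/(Eδ_allow) = 255000·2140/(114000·3.2) = 1496 mm² ⇒ d ≥ 43.64 mm.
The elongation limit governs.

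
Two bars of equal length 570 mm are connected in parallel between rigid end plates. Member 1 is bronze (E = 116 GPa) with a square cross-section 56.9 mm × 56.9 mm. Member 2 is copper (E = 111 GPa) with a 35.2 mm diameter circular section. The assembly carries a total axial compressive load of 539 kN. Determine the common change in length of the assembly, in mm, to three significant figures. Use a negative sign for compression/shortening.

-0.635 mm

A_1 = 3238 mm².
A_2 = 973.1 mm².
Equal strain + equilibrium ⇒ each member carries load in proportion to AE: A₁E₁ = 375600000 N, A₂E₂ = 108000000 N, ΣAE = 483600000 N.
δ = PL/ΣAE = -539000·570/483600000 = -0.6353 mm.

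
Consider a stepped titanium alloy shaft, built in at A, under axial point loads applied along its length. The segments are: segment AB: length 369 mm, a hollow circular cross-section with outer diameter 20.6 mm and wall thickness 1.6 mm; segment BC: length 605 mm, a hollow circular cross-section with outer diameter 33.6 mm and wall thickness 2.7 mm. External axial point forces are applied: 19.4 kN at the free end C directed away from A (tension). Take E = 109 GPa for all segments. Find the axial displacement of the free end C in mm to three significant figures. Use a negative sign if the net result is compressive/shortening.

1.10 mm

Internal axial forces (sectioning from the free end, tension +): N_BC = 19.4 kN, N_AB = 19.4 kN.
A_AB = 95.5 mm².
A_BC = 262.1 mm².
δ_AB = 19400·369/(95.5·109000) = 0.6877 mm
δ_BC = 19400·605/(262.1·109000) = 0.4108 mm
δ = Σδ_i = 1.098 mm.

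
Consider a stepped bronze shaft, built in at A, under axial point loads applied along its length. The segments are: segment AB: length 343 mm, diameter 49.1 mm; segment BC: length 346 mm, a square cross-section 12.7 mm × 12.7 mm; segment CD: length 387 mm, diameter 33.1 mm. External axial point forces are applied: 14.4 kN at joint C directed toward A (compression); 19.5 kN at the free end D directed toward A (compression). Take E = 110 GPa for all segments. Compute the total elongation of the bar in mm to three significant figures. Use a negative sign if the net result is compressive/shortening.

-0.797 mm

Internal axial forces (sectioning from the free end, tension +): N_CD = -19.5 kN, N_BC = -33.9 kN, N_AB = -33.9 kN.
A_AB = 1893 mm².
A_BC = 161.3 mm².
A_CD = 860.5 mm².
δ_AB = -33900·343/(1893·110000) = -0.05583 mm
δ_BC = -33900·346/(161.3·110000) = -0.6611 mm
δ_CD = -19500·387/(860.5·110000) = -0.07973 mm
δ = Σδ_i = -0.7967 mm.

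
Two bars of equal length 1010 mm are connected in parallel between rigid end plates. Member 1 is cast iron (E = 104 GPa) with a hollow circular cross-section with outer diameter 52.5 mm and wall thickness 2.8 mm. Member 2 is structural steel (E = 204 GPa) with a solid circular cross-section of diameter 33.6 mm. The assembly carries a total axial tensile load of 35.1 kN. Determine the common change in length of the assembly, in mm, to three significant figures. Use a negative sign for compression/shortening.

A_1 = 437.2 mm².
A_2 = 886.7 mm².
Equal strain + equilibrium ⇒ each member carries load in proportion to AE: A₁E₁ = 45470000 N, A₂E₂ = 180900000 N, ΣAE = 226400000 N.
δ = PL/ΣAE = 35100·1010/226400000 = 0.1566 mm.

0.157 mm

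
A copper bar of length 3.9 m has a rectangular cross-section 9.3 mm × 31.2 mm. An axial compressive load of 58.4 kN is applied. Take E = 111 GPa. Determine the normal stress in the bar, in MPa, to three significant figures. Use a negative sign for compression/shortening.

-201 MPa

A = 290.2 mm².
σ = N/A = -58400/290.2 = -201.3 MPa.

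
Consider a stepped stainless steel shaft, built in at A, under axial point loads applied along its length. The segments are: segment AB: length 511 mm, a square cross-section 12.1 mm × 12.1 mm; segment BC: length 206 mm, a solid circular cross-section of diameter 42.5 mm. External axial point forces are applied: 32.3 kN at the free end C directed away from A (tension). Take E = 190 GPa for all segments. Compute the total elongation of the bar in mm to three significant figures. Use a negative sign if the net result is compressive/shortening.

Internal axial forces (sectioning from the free end, tension +): N_BC = 32.3 kN, N_AB = 32.3 kN.
A_AB = 146.4 mm².
A_BC = 1419 mm².
δ_AB = 32300·511/(146.4·190000) = 0.5933 mm
δ_BC = 32300·206/(1419·190000) = 0.02469 mm
δ = Σδ_i = 0.618 mm.

0.618 mm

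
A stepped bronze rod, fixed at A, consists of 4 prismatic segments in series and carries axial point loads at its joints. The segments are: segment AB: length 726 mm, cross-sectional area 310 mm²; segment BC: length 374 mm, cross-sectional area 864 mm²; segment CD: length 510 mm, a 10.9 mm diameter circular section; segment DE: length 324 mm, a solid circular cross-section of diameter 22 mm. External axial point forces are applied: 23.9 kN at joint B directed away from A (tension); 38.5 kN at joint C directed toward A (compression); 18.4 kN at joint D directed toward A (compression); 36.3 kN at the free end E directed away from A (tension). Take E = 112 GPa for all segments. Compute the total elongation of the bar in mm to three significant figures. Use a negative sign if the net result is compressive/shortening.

1.14 mm

Internal axial forces (sectioning from the free end, tension +): N_DE = 36.3 kN, N_CD = 17.9 kN, N_BC = -20.6 kN, N_AB = 3.3 kN.
A_CD = 93.31 mm².
A_DE = 380.1 mm².
δ_AB = 3300·726/(310·112000) = 0.069 mm
δ_BC = -20600·374/(864·112000) = -0.07962 mm
δ_CD = 17900·510/(93.31·112000) = 0.8735 mm
δ_DE = 36300·324/(380.1·112000) = 0.2762 mm
δ = Σδ_i = 1.139 mm.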